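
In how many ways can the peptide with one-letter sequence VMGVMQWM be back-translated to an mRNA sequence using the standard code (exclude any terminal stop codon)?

128

Val: 4 codons.
Met: 1 codon.
Gly: 4 codons.
Val: 4 codons.
Met: 1 codon.
Gln: 2 codons.
Trp: 1 codon.
Met: 1 codon.
4 × 1 × 4 × 4 × 1 × 2 × 1 × 1 = 128.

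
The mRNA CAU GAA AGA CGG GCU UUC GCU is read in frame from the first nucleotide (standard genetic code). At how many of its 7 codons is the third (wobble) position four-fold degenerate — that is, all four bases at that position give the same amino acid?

Codon 1 CAU (His): third position 2-fold.
Codon 2 GAA (Glu): third position 2-fold.
Codon 3 AGA (Arg): third position 2-fold.
Codon 4 CGG (Arg): third position 4-fold.
Codon 5 GCU (Ala): third position 4-fold.
Codon 6 UUC (Phe): third position 2-fold.
Codon 7 GCU (Ala): third position 4-fold.
Four-fold degenerate third positions: 3.

3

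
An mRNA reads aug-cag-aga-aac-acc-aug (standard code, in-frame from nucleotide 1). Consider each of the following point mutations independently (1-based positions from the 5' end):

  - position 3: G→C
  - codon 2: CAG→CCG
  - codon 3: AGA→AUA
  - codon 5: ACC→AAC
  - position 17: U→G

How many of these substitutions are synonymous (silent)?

Codon 1: AUG (Met) → AUC (Ile) — missense.
Codon 2: CAG (Gln) → CCG (Pro) — missense.
Codon 3: AGA (Arg) → AUA (Ile) — missense.
Codon 5: ACC (Thr) → AAC (Asn) — missense.
Codon 6: AUG (Met) → AGG (Arg) — missense.
Synonymous: 0 of 5.

0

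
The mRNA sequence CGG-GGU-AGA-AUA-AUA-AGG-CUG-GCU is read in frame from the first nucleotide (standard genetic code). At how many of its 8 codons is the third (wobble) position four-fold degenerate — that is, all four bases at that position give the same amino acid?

Codon 1 CGG (Arg): third position 4-fold.
Codon 2 GGU (Gly): third position 4-fold.
Codon 3 AGA (Arg): third position 2-fold.
Codon 4 AUA (Ile): third position 3-fold.
Codon 5 AUA (Ile): third position 3-fold.
Codon 6 AGG (Arg): third position 2-fold.
Codon 7 CUG (Leu): third position 4-fold.
Codon 8 GCU (Ala): third position 4-fold.
Four-fold degenerate third positions: 4.

4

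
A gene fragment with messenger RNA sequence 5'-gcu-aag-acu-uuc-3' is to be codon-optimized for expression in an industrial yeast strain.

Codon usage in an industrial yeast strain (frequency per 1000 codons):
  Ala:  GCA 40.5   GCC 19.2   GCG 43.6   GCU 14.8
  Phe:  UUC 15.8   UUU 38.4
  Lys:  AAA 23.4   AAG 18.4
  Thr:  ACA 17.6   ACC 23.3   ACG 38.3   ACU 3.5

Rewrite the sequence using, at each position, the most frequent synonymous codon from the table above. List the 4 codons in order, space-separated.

Codon 1 (Ala): best is GCG at 43.6.
Codon 2 (Lys): best is AAA at 23.4.
Codon 3 (Thr): best is ACG at 38.3.
Codon 4 (Phe): best is UUU at 38.4.

GCG AAA ACG UUU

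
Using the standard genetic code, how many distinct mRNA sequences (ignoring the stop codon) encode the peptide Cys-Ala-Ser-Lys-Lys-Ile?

576

Cys: 2 codons.
Ala: 4 codons.
Ser: 6 codons.
Lys: 2 codons.
Lys: 2 codons.
Ile: 3 codons.
2 × 4 × 6 × 2 × 2 × 3 = 576.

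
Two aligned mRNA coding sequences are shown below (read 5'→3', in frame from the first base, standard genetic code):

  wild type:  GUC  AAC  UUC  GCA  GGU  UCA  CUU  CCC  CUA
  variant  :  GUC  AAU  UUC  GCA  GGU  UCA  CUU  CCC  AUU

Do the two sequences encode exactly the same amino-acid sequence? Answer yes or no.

no

Codon 1: GUC Val / GUC Val — identical.
Codon 2: AAC Asn / AAU Asn — synonymous.
Codon 3: UUC Phe / UUC Phe — identical.
Codon 4: GCA Ala / GCA Ala — identical.
Codon 5: GGU Gly / GGU Gly — identical.
Codon 6: UCA Ser / UCA Ser — identical.
Codon 7: CUU Leu / CUU Leu — identical.
Codon 8: CCC Pro / CCC Pro — identical.
Codon 9: CUA Leu / AUU Ile — nonsynonymous.
Nonsynonymous differences: 1 → different protein.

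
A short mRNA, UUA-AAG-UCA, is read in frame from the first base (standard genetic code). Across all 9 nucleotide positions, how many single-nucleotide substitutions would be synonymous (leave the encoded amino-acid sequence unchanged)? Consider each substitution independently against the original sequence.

6

Codon 1 (UUA, Leu): 2 synonymous substitutions.
Codon 2 (AAG, Lys): 1 synonymous substitution.
Codon 3 (UCA, Ser): 3 synonymous substitutions.
Total: 2 + 1 + 3 = 6.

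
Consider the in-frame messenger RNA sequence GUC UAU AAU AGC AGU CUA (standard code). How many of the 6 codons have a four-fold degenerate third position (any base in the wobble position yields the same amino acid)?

2

Codon 1 GUC (Val): third position 4-fold.
Codon 2 UAU (Tyr): third position 2-fold.
Codon 3 AAU (Asn): third position 2-fold.
Codon 4 AGC (Ser): third position 2-fold.
Codon 5 AGU (Ser): third position 2-fold.
Codon 6 CUA (Leu): third position 4-fold.
Four-fold degenerate third positions: 2.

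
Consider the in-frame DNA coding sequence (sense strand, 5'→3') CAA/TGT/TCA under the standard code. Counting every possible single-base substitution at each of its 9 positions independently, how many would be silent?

Codon 1 (CAA, Gln): 1 synonymous substitution.
Codon 2 (TGT, Cys): 1 synonymous substitution.
Codon 3 (TCA, Ser): 3 synonymous substitutions.
Total: 1 + 1 + 3 = 5.

5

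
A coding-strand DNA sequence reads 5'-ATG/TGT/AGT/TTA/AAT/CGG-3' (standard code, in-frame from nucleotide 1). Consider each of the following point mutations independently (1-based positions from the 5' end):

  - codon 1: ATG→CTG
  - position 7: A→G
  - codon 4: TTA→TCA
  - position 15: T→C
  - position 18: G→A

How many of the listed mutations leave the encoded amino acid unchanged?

2

Codon 1: ATG (Met) → CTG (Leu) — missense.
Codon 3: AGT (Ser) → GGT (Gly) — missense.
Codon 4: TTA (Leu) → TCA (Ser) — missense.
Codon 5: AAT (Asn) → AAC (Asn) — synonymous.
Codon 6: CGG (Arg) → CGA (Arg) — synonymous.
Synonymous: 2 of 5.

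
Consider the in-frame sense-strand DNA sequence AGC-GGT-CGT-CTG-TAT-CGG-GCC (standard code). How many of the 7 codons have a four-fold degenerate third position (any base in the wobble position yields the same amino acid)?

Codon 1 AGC (Ser): third position 2-fold.
Codon 2 GGT (Gly): third position 4-fold.
Codon 3 CGT (Arg): third position 4-fold.
Codon 4 CTG (Leu): third position 4-fold.
Codon 5 TAT (Tyr): third position 2-fold.
Codon 6 CGG (Arg): third position 4-fold.
Codon 7 GCC (Ala): third position 4-fold.
Four-fold degenerate third positions: 5.

5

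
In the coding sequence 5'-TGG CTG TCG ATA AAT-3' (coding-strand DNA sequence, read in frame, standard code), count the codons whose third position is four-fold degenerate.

Codon 1 TGG (Trp): third position 1-fold.
Codon 2 CTG (Leu): third position 4-fold.
Codon 3 TCG (Ser): third position 4-fold.
Codon 4 ATA (Ile): third position 3-fold.
Codon 5 AAT (Asn): third position 2-fold.
Four-fold degenerate third positions: 2.

2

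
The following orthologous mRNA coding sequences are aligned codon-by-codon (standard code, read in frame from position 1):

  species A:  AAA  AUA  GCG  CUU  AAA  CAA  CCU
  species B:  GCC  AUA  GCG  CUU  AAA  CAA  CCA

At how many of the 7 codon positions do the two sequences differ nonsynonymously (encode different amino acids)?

Codon 1: AAA Lys / GCC Ala — nonsynonymous.
Codon 2: AUA Ile / AUA Ile — identical.
Codon 3: GCG Ala / GCG Ala — identical.
Codon 4: CUU Leu / CUU Leu — identical.
Codon 5: AAA Lys / AAA Lys — identical.
Codon 6: CAA Gln / CAA Gln — identical.
Codon 7: CCU Pro / CCA Pro — synonymous.
Nonsynonymous differences: 1.

1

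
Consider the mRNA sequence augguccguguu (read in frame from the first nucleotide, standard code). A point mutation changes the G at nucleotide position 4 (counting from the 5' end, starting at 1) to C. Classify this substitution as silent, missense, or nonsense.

Position 4 falls in codon 2: GUC → Val.
After the substitution the codon is CUC → Leu.
Val ≠ Leu, so this is a missense mutation.

missense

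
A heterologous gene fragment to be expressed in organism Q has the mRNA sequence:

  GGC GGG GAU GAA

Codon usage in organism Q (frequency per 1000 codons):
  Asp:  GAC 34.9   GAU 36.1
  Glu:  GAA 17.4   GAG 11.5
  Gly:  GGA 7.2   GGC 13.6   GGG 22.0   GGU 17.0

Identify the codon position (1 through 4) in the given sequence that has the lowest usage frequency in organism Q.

1

Codon 1 GGC (Gly): 13.6 per 1000.
Codon 2 GGG (Gly): 22.0 per 1000.
Codon 3 GAU (Asp): 36.1 per 1000.
Codon 4 GAA (Glu): 17.4 per 1000.
Lowest frequency is 13.6 at codon 1.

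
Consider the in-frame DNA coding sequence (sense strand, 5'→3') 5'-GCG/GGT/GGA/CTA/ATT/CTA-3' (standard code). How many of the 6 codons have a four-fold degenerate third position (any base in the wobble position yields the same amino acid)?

Codon 1 GCG (Ala): third position 4-fold.
Codon 2 GGT (Gly): third position 4-fold.
Codon 3 GGA (Gly): third position 4-fold.
Codon 4 CTA (Leu): third position 4-fold.
Codon 5 ATT (Ile): third position 3-fold.
Codon 6 CTA (Leu): third position 4-fold.
Four-fold degenerate third positions: 5.

5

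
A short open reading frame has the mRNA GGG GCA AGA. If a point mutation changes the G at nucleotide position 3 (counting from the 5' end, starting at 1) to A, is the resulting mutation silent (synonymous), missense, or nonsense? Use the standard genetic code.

Position 3 falls in codon 1: GGG → Gly.
After the substitution the codon is GGA → Gly.
Both encode Gly, so the change is synonymous.

silent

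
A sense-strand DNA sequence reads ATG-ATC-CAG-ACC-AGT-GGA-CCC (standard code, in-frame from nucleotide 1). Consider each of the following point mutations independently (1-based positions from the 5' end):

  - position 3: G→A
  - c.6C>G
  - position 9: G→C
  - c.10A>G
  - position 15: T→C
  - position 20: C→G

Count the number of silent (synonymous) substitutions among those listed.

Codon 1: ATG (Met) → ATA (Ile) — missense.
Codon 2: ATC (Ile) → ATG (Met) — missense.
Codon 3: CAG (Gln) → CAC (His) — missense.
Codon 4: ACC (Thr) → GCC (Ala) — missense.
Codon 5: AGT (Ser) → AGC (Ser) — synonymous.
Codon 7: CCC (Pro) → CGC (Arg) — missense.
Synonymous: 1 of 6.

1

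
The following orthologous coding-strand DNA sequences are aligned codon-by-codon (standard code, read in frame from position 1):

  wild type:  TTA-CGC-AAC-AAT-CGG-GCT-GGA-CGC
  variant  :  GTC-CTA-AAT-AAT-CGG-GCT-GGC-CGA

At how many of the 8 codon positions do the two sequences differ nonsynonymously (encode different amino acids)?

Codon 1: TTA Leu / GTC Val — nonsynonymous.
Codon 2: CGC Arg / CTA Leu — nonsynonymous.
Codon 3: AAC Asn / AAT Asn — synonymous.
Codon 4: AAT Asn / AAT Asn — identical.
Codon 5: CGG Arg / CGG Arg — identical.
Codon 6: GCT Ala / GCT Ala — identical.
Codon 7: GGA Gly / GGC Gly — synonymous.
Codon 8: CGC Arg / CGA Arg — synonymous.
Nonsynonymous differences: 2.

2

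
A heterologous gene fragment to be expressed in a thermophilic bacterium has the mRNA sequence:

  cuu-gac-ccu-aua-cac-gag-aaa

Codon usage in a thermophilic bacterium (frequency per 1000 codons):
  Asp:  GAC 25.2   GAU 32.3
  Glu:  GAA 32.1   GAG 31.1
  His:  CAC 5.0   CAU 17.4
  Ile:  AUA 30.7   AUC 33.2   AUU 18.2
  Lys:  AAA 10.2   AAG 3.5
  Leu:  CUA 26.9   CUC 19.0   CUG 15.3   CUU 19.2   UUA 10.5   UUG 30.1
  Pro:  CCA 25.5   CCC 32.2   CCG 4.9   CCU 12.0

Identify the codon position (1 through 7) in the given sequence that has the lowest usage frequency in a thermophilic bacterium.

Codon 1 CUU (Leu): 19.2 per 1000.
Codon 2 GAC (Asp): 25.2 per 1000.
Codon 3 CCU (Pro): 12.0 per 1000.
Codon 4 AUA (Ile): 30.7 per 1000.
Codon 5 CAC (His): 5.0 per 1000.
Codon 6 GAG (Glu): 31.1 per 1000.
Codon 7 AAA (Lys): 10.2 per 1000.
Lowest frequency is 5.0 at codon 5.

5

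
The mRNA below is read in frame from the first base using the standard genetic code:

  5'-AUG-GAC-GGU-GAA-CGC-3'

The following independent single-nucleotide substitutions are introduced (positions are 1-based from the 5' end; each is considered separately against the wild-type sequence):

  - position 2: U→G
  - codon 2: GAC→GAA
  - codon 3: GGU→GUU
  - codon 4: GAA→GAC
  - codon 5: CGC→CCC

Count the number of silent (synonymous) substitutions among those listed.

Codon 1: AUG (Met) → AGG (Arg) — missense.
Codon 2: GAC (Asp) → GAA (Glu) — missense.
Codon 3: GGU (Gly) → GUU (Val) — missense.
Codon 4: GAA (Glu) → GAC (Asp) — missense.
Codon 5: CGC (Arg) → CCC (Pro) — missense.
Synonymous: 0 of 5.

0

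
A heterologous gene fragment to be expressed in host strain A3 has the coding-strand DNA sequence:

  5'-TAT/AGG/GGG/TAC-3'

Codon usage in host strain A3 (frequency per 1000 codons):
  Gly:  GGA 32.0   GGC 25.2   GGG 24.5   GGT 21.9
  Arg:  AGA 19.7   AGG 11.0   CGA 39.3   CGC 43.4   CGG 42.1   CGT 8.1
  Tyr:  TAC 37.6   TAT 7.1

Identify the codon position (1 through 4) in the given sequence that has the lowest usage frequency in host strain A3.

1

Codon 1 TAT (Tyr): 7.1 per 1000.
Codon 2 AGG (Arg): 11.0 per 1000.
Codon 3 GGG (Gly): 24.5 per 1000.
Codon 4 TAC (Tyr): 37.6 per 1000.
Lowest frequency is 7.1 at codon 1.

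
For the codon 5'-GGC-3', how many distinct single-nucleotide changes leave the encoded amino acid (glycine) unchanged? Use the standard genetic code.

Position 1: none → 0 synonymous.
Position 2: none → 0 synonymous.
Position 3: GGT, GGA, GGG → 3 synonymous.
Total: 0 + 0 + 3 = 3.

3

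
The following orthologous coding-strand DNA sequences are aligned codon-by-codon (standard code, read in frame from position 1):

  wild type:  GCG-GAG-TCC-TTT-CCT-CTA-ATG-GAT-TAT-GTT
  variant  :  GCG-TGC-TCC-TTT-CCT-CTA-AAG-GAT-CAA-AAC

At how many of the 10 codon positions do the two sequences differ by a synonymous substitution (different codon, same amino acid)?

0

Codon 1: GCG Ala / GCG Ala — identical.
Codon 2: GAG Glu / TGC Cys — nonsynonymous.
Codon 3: TCC Ser / TCC Ser — identical.
Codon 4: TTT Phe / TTT Phe — identical.
Codon 5: CCT Pro / CCT Pro — identical.
Codon 6: CTA Leu / CTA Leu — identical.
Codon 7: ATG Met / AAG Lys — nonsynonymous.
Codon 8: GAT Asp / GAT Asp — identical.
Codon 9: TAT Tyr / CAA Gln — nonsynonymous.
Codon 10: GTT Val / AAC Asn — nonsynonymous.
Synonymous differences: 0.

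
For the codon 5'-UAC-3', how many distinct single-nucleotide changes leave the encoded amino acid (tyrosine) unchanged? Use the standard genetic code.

Position 1: none → 0 synonymous.
Position 2: none → 0 synonymous.
Position 3: UAU → 1 synonymous.
Total: 0 + 0 + 1 = 1.

1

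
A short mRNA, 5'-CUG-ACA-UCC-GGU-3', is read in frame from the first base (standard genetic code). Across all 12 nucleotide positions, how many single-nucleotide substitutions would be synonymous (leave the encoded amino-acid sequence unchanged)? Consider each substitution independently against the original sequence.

13

Codon 1 (CUG, Leu): 4 synonymous substitutions.
Codon 2 (ACA, Thr): 3 synonymous substitutions.
Codon 3 (UCC, Ser): 3 synonymous substitutions.
Codon 4 (GGU, Gly): 3 synonymous substitutions.
Total: 4 + 3 + 3 + 3 = 13.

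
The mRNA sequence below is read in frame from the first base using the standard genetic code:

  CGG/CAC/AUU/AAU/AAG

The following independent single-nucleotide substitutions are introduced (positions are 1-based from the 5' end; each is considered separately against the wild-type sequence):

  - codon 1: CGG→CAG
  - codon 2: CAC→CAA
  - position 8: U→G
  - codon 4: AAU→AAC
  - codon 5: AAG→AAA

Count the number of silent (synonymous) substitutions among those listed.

2

Codon 1: CGG (Arg) → CAG (Gln) — missense.
Codon 2: CAC (His) → CAA (Gln) — missense.
Codon 3: AUU (Ile) → AGU (Ser) — missense.
Codon 4: AAU (Asn) → AAC (Asn) — synonymous.
Codon 5: AAG (Lys) → AAA (Lys) — synonymous.
Synonymous: 2 of 5.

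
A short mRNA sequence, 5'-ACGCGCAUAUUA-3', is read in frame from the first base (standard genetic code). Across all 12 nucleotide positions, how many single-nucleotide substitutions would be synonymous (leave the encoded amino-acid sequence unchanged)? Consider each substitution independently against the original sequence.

10

Codon 1 (ACG, Thr): 3 synonymous substitutions.
Codon 2 (CGC, Arg): 3 synonymous substitutions.
Codon 3 (AUA, Ile): 2 synonymous substitutions.
Codon 4 (UUA, Leu): 2 synonymous substitutions.
Total: 3 + 3 + 2 + 2 = 10.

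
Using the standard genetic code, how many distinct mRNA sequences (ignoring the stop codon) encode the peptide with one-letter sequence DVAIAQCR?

9216

Asp: 2 codons.
Val: 4 codons.
Ala: 4 codons.
Ile: 3 codons.
Ala: 4 codons.
Gln: 2 codons.
Cys: 2 codons.
Arg: 6 codons.
2 × 4 × 4 × 3 × 4 × 2 × 2 × 6 = 9216.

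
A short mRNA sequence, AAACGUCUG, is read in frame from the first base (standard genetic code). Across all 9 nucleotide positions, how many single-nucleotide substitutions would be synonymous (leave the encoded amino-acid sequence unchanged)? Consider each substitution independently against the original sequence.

Codon 1 (AAA, Lys): 1 synonymous substitution.
Codon 2 (CGU, Arg): 3 synonymous substitutions.
Codon 3 (CUG, Leu): 4 synonymous substitutions.
Total: 1 + 3 + 4 = 8.

8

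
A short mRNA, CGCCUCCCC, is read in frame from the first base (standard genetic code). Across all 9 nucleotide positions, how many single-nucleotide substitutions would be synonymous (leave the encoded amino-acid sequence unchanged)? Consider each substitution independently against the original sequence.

9

Codon 1 (CGC, Arg): 3 synonymous substitutions.
Codon 2 (CUC, Leu): 3 synonymous substitutions.
Codon 3 (CCC, Pro): 3 synonymous substitutions.
Total: 3 + 3 + 3 = 9.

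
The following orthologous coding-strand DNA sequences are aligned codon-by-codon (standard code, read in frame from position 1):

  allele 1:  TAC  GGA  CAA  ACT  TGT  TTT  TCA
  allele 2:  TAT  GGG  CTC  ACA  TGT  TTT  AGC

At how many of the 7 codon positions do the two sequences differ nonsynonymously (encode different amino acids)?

1

Codon 1: TAC Tyr / TAT Tyr — synonymous.
Codon 2: GGA Gly / GGG Gly — synonymous.
Codon 3: CAA Gln / CTC Leu — nonsynonymous.
Codon 4: ACT Thr / ACA Thr — synonymous.
Codon 5: TGT Cys / TGT Cys — identical.
Codon 6: TTT Phe / TTT Phe — identical.
Codon 7: TCA Ser / AGC Ser — synonymous.
Nonsynonymous differences: 1.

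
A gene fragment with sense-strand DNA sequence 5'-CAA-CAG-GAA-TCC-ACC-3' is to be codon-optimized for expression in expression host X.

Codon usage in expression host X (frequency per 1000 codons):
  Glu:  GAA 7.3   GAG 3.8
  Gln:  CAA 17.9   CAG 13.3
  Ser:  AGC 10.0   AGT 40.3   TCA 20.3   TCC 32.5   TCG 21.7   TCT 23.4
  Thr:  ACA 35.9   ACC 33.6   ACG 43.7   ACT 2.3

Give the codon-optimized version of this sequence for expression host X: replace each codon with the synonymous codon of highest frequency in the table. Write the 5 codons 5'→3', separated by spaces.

CAA CAA GAA AGT ACG

Codon 1 (Gln): best is CAA at 17.9.
Codon 2 (Gln): best is CAA at 17.9.
Codon 3 (Glu): best is GAA at 7.3.
Codon 4 (Ser): best is AGT at 40.3.
Codon 5 (Thr): best is ACG at 43.7.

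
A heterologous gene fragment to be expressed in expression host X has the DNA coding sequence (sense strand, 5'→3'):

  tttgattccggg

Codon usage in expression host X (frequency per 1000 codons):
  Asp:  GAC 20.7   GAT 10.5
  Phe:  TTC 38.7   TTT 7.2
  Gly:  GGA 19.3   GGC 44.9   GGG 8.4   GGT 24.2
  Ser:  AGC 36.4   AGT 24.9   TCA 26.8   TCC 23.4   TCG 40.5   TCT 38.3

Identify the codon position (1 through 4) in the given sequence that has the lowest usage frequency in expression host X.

1

Codon 1 TTT (Phe): 7.2 per 1000.
Codon 2 GAT (Asp): 10.5 per 1000.
Codon 3 TCC (Ser): 23.4 per 1000.
Codon 4 GGG (Gly): 8.4 per 1000.
Lowest frequency is 7.2 at codon 1.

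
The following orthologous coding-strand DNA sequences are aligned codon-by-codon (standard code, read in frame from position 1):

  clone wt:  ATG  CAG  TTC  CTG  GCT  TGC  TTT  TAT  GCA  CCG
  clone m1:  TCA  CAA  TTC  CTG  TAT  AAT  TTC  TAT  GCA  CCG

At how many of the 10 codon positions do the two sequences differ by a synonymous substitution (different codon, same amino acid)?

Codon 1: ATG Met / TCA Ser — nonsynonymous.
Codon 2: CAG Gln / CAA Gln — synonymous.
Codon 3: TTC Phe / TTC Phe — identical.
Codon 4: CTG Leu / CTG Leu — identical.
Codon 5: GCT Ala / TAT Tyr — nonsynonymous.
Codon 6: TGC Cys / AAT Asn — nonsynonymous.
Codon 7: TTT Phe / TTC Phe — synonymous.
Codon 8: TAT Tyr / TAT Tyr — identical.
Codon 9: GCA Ala / GCA Ala — identical.
Codon 10: CCG Pro / CCG Pro — identical.
Synonymous differences: 2.

2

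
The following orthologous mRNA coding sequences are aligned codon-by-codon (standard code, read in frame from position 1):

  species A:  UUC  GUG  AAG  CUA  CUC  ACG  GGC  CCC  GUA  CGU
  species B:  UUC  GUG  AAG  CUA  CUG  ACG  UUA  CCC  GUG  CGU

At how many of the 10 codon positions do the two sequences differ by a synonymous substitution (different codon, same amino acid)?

Codon 1: UUC Phe / UUC Phe — identical.
Codon 2: GUG Val / GUG Val — identical.
Codon 3: AAG Lys / AAG Lys — identical.
Codon 4: CUA Leu / CUA Leu — identical.
Codon 5: CUC Leu / CUG Leu — synonymous.
Codon 6: ACG Thr / ACG Thr — identical.
Codon 7: GGC Gly / UUA Leu — nonsynonymous.
Codon 8: CCC Pro / CCC Pro — identical.
Codon 9: GUA Val / GUG Val — synonymous.
Codon 10: CGU Arg / CGU Arg — identical.
Synonymous differences: 2.

2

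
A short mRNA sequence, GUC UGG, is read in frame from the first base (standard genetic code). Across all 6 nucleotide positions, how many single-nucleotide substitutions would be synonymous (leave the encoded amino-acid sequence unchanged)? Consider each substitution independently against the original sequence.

3

Codon 1 (GUC, Val): 3 synonymous substitutions.
Codon 2 (UGG, Trp): 0 synonymous substitutions.
Total: 3 + 0 = 3.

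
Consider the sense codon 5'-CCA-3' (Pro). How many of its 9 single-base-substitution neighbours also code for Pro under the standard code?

3

Position 1: none → 0 synonymous.
Position 2: none → 0 synonymous.
Position 3: CCU, CCC, CCG → 3 synonymous.
Total: 0 + 0 + 3 = 3.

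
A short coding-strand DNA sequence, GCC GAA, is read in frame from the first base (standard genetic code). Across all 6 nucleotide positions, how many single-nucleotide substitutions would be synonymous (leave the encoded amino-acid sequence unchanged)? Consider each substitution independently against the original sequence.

Codon 1 (GCC, Ala): 3 synonymous substitutions.
Codon 2 (GAA, Glu): 1 synonymous substitution.
Total: 3 + 1 = 4.

4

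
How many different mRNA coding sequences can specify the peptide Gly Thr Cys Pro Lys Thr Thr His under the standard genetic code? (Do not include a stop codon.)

Gly: 4 codons.
Thr: 4 codons.
Cys: 2 codons.
Pro: 4 codons.
Lys: 2 codons.
Thr: 4 codons.
Thr: 4 codons.
His: 2 codons.
4 × 4 × 2 × 4 × 2 × 4 × 4 × 2 = 8192.

8192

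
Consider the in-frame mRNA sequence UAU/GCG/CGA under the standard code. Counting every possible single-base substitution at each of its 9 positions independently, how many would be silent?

8

Codon 1 (UAU, Tyr): 1 synonymous substitution.
Codon 2 (GCG, Ala): 3 synonymous substitutions.
Codon 3 (CGA, Arg): 4 synonymous substitutions.
Total: 1 + 3 + 4 = 8.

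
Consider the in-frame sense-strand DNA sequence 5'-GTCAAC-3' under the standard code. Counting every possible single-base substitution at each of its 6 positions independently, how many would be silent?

4

Codon 1 (GTC, Val): 3 synonymous substitutions.
Codon 2 (AAC, Asn): 1 synonymous substitution.
Total: 3 + 1 = 4.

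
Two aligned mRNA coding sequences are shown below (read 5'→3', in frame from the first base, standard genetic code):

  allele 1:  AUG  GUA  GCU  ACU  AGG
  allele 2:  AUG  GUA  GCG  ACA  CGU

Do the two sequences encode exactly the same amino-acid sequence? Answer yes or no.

yes

Codon 1: AUG Met / AUG Met — identical.
Codon 2: GUA Val / GUA Val — identical.
Codon 3: GCU Ala / GCG Ala — synonymous.
Codon 4: ACU Thr / ACA Thr — synonymous.
Codon 5: AGG Arg / CGU Arg — synonymous.
Nonsynonymous differences: 0 → same protein.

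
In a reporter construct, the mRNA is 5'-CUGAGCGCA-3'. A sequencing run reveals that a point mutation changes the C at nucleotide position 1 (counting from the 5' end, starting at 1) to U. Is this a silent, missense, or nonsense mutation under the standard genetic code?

Position 1 falls in codon 1: CUG → Leu.
After the substitution the codon is UUG → Leu.
Both encode Leu, so the change is synonymous.

silent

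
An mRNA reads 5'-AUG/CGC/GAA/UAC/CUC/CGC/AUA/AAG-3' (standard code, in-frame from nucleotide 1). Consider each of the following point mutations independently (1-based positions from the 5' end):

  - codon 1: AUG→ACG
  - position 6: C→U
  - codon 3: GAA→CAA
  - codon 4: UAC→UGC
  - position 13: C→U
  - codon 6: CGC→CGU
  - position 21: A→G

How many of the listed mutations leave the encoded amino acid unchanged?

Codon 1: AUG (Met) → ACG (Thr) — missense.
Codon 2: CGC (Arg) → CGU (Arg) — synonymous.
Codon 3: GAA (Glu) → CAA (Gln) — missense.
Codon 4: UAC (Tyr) → UGC (Cys) — missense.
Codon 5: CUC (Leu) → UUC (Phe) — missense.
Codon 6: CGC (Arg) → CGU (Arg) — synonymous.
Codon 7: AUA (Ile) → AUG (Met) — missense.
Synonymous: 2 of 7.

2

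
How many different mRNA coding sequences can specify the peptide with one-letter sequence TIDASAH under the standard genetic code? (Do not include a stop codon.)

Thr: 4 codons.
Ile: 3 codons.
Asp: 2 codons.
Ala: 4 codons.
Ser: 6 codons.
Ala: 4 codons.
His: 2 codons.
4 × 3 × 2 × 4 × 6 × 4 × 2 = 4608.

4608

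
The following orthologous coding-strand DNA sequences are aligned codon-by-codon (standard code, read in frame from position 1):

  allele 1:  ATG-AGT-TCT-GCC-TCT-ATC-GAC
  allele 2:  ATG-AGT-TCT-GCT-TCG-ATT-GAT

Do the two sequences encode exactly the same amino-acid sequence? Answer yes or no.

Codon 1: ATG Met / ATG Met — identical.
Codon 2: AGT Ser / AGT Ser — identical.
Codon 3: TCT Ser / TCT Ser — identical.
Codon 4: GCC Ala / GCT Ala — synonymous.
Codon 5: TCT Ser / TCG Ser — synonymous.
Codon 6: ATC Ile / ATT Ile — synonymous.
Codon 7: GAC Asp / GAT Asp — synonymous.
Nonsynonymous differences: 0 → same protein.

yes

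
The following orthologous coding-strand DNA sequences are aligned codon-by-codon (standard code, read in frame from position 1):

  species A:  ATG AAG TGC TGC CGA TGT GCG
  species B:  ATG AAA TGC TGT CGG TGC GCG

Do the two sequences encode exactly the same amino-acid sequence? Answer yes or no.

yes

Codon 1: ATG Met / ATG Met — identical.
Codon 2: AAG Lys / AAA Lys — synonymous.
Codon 3: TGC Cys / TGC Cys — identical.
Codon 4: TGC Cys / TGT Cys — synonymous.
Codon 5: CGA Arg / CGG Arg — synonymous.
Codon 6: TGT Cys / TGC Cys — synonymous.
Codon 7: GCG Ala / GCG Ala — identical.
Nonsynonymous differences: 0 → same protein.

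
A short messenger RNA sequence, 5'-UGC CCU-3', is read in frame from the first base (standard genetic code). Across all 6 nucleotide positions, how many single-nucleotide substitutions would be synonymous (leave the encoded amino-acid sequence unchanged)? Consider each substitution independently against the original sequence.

4

Codon 1 (UGC, Cys): 1 synonymous substitution.
Codon 2 (CCU, Pro): 3 synonymous substitutions.
Total: 1 + 3 = 4.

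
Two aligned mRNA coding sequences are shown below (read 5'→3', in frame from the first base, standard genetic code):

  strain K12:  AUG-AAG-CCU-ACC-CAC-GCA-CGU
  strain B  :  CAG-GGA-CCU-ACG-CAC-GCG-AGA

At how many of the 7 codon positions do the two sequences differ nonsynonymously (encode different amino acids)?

Codon 1: AUG Met / CAG Gln — nonsynonymous.
Codon 2: AAG Lys / GGA Gly — nonsynonymous.
Codon 3: CCU Pro / CCU Pro — identical.
Codon 4: ACC Thr / ACG Thr — synonymous.
Codon 5: CAC His / CAC His — identical.
Codon 6: GCA Ala / GCG Ala — synonymous.
Codon 7: CGU Arg / AGA Arg — synonymous.
Nonsynonymous differences: 2.

2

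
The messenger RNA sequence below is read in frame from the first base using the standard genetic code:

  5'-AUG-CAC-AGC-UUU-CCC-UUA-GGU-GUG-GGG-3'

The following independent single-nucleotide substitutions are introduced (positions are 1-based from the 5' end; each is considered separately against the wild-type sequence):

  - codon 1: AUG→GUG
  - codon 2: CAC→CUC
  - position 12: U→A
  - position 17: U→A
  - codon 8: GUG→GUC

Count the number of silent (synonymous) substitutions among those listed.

1

Codon 1: AUG (Met) → GUG (Val) — missense.
Codon 2: CAC (His) → CUC (Leu) — missense.
Codon 4: UUU (Phe) → UUA (Leu) — missense.
Codon 6: UUA (Leu) → UAA (Stop) — nonsense.
Codon 8: GUG (Val) → GUC (Val) — synonymous.
Synonymous: 1 of 5.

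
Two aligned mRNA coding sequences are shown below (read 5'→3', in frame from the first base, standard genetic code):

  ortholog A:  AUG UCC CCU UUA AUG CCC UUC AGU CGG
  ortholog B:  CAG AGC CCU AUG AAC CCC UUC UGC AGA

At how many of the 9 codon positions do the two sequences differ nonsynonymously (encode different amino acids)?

Codon 1: AUG Met / CAG Gln — nonsynonymous.
Codon 2: UCC Ser / AGC Ser — synonymous.
Codon 3: CCU Pro / CCU Pro — identical.
Codon 4: UUA Leu / AUG Met — nonsynonymous.
Codon 5: AUG Met / AAC Asn — nonsynonymous.
Codon 6: CCC Pro / CCC Pro — identical.
Codon 7: UUC Phe / UUC Phe — identical.
Codon 8: AGU Ser / UGC Cys — nonsynonymous.
Codon 9: CGG Arg / AGA Arg — synonymous.
Nonsynonymous differences: 4.

4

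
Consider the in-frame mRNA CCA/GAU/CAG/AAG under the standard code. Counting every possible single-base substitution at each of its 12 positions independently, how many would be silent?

6

Codon 1 (CCA, Pro): 3 synonymous substitutions.
Codon 2 (GAU, Asp): 1 synonymous substitution.
Codon 3 (CAG, Gln): 1 synonymous substitution.
Codon 4 (AAG, Lys): 1 synonymous substitution.
Total: 3 + 1 + 1 + 1 = 6.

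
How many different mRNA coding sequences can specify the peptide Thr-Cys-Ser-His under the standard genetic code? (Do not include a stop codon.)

96

Thr: 4 codons.
Cys: 2 codons.
Ser: 6 codons.
His: 2 codons.
4 × 2 × 6 × 2 = 96.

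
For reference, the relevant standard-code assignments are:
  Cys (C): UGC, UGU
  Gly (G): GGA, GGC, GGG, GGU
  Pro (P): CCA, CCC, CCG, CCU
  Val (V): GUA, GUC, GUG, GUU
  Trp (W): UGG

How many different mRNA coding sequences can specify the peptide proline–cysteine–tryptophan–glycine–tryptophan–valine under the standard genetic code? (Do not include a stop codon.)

128

Pro: 4 codons.
Cys: 2 codons.
Trp: 1 codon.
Gly: 4 codons.
Trp: 1 codon.
Val: 4 codons.
4 × 2 × 1 × 4 × 1 × 4 = 128.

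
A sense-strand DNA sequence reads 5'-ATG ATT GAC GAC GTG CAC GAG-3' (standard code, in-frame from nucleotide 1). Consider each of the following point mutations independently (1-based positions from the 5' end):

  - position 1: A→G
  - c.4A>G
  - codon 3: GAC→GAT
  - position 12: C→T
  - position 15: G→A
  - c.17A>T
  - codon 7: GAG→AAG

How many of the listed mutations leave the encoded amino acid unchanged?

Codon 1: ATG (Met) → GTG (Val) — missense.
Codon 2: ATT (Ile) → GTT (Val) — missense.
Codon 3: GAC (Asp) → GAT (Asp) — synonymous.
Codon 4: GAC (Asp) → GAT (Asp) — synonymous.
Codon 5: GTG (Val) → GTA (Val) — synonymous.
Codon 6: CAC (His) → CTC (Leu) — missense.
Codon 7: GAG (Glu) → AAG (Lys) — missense.
Synonymous: 3 of 7.

3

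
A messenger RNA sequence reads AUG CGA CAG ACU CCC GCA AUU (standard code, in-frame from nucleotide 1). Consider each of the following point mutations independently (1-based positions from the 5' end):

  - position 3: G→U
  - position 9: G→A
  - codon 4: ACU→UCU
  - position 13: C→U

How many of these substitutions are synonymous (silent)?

1

Codon 1: AUG (Met) → AUU (Ile) — missense.
Codon 3: CAG (Gln) → CAA (Gln) — synonymous.
Codon 4: ACU (Thr) → UCU (Ser) — missense.
Codon 5: CCC (Pro) → UCC (Ser) — missense.
Synonymous: 1 of 4.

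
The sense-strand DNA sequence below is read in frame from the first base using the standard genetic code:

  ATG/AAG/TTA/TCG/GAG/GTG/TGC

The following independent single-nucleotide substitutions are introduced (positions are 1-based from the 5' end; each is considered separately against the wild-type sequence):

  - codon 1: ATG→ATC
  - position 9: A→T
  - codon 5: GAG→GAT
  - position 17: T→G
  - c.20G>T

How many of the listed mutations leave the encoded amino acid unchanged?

Codon 1: ATG (Met) → ATC (Ile) — missense.
Codon 3: TTA (Leu) → TTT (Phe) — missense.
Codon 5: GAG (Glu) → GAT (Asp) — missense.
Codon 6: GTG (Val) → GGG (Gly) — missense.
Codon 7: TGC (Cys) → TTC (Phe) — missense.
Synonymous: 0 of 5.

0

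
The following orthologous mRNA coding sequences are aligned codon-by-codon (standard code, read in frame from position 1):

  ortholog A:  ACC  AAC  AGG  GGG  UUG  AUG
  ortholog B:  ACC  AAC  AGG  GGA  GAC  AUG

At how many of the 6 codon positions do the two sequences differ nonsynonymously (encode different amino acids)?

Codon 1: ACC Thr / ACC Thr — identical.
Codon 2: AAC Asn / AAC Asn — identical.
Codon 3: AGG Arg / AGG Arg — identical.
Codon 4: GGG Gly / GGA Gly — synonymous.
Codon 5: UUG Leu / GAC Asp — nonsynonymous.
Codon 6: AUG Met / AUG Met — identical.
Nonsynonymous differences: 1.

1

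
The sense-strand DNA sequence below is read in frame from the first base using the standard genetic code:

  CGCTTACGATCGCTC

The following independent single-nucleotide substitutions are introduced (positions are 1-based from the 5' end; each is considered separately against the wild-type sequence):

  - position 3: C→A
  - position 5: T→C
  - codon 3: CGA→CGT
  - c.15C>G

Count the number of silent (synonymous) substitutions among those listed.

Codon 1: CGC (Arg) → CGA (Arg) — synonymous.
Codon 2: TTA (Leu) → TCA (Ser) — missense.
Codon 3: CGA (Arg) → CGT (Arg) — synonymous.
Codon 5: CTC (Leu) → CTG (Leu) — synonymous.
Synonymous: 3 of 4.

3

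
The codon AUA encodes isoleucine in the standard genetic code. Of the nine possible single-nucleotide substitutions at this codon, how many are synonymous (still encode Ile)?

2

Position 1: none → 0 synonymous.
Position 2: none → 0 synonymous.
Position 3: AUU, AUC → 2 synonymous.
Total: 0 + 0 + 2 = 2.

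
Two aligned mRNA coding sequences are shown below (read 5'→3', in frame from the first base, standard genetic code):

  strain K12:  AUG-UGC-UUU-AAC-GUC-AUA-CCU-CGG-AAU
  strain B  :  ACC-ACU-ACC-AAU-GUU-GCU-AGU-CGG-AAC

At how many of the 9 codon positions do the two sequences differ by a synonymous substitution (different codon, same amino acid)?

Codon 1: AUG Met / ACC Thr — nonsynonymous.
Codon 2: UGC Cys / ACU Thr — nonsynonymous.
Codon 3: UUU Phe / ACC Thr — nonsynonymous.
Codon 4: AAC Asn / AAU Asn — synonymous.
Codon 5: GUC Val / GUU Val — synonymous.
Codon 6: AUA Ile / GCU Ala — nonsynonymous.
Codon 7: CCU Pro / AGU Ser — nonsynonymous.
Codon 8: CGG Arg / CGG Arg — identical.
Codon 9: AAU Asn / AAC Asn — synonymous.
Synonymous differences: 3.

3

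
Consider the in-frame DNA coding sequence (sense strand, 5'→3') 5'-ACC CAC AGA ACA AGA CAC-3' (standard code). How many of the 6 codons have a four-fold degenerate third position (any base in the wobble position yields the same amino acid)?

2

Codon 1 ACC (Thr): third position 4-fold.
Codon 2 CAC (His): third position 2-fold.
Codon 3 AGA (Arg): third position 2-fold.
Codon 4 ACA (Thr): third position 4-fold.
Codon 5 AGA (Arg): third position 2-fold.
Codon 6 CAC (His): third position 2-fold.
Four-fold degenerate third positions: 2.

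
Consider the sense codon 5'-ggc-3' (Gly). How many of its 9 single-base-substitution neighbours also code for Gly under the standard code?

3

Position 1: none → 0 synonymous.
Position 2: none → 0 synonymous.
Position 3: GGU, GGA, GGG → 3 synonymous.
Total: 0 + 0 + 3 = 3.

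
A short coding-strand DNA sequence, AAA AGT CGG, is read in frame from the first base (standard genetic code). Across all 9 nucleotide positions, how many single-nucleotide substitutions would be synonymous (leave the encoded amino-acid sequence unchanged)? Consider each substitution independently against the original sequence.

Codon 1 (AAA, Lys): 1 synonymous substitution.
Codon 2 (AGT, Ser): 1 synonymous substitution.
Codon 3 (CGG, Arg): 4 synonymous substitutions.
Total: 1 + 1 + 4 = 6.

6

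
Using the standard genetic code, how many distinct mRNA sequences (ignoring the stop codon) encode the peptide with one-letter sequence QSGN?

Gln: 2 codons.
Ser: 6 codons.
Gly: 4 codons.
Asn: 2 codons.
2 × 6 × 4 × 2 = 96.

96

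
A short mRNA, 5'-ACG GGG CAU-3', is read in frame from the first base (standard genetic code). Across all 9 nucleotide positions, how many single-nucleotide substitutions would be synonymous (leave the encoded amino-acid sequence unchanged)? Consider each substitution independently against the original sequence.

Codon 1 (ACG, Thr): 3 synonymous substitutions.
Codon 2 (GGG, Gly): 3 synonymous substitutions.
Codon 3 (CAU, His): 1 synonymous substitution.
Total: 3 + 3 + 1 = 7.

7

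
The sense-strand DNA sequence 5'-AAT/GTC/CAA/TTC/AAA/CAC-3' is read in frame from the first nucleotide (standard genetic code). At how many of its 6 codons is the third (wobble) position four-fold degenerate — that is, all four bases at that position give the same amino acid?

1

Codon 1 AAT (Asn): third position 2-fold.
Codon 2 GTC (Val): third position 4-fold.
Codon 3 CAA (Gln): third position 2-fold.
Codon 4 TTC (Phe): third position 2-fold.
Codon 5 AAA (Lys): third position 2-fold.
Codon 6 CAC (His): third position 2-fold.
Four-fold degenerate third positions: 1.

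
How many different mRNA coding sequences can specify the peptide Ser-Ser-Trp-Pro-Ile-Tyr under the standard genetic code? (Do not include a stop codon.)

864

Ser: 6 codons.
Ser: 6 codons.
Trp: 1 codon.
Pro: 4 codons.
Ile: 3 codons.
Tyr: 2 codons.
6 × 6 × 1 × 4 × 3 × 2 = 864.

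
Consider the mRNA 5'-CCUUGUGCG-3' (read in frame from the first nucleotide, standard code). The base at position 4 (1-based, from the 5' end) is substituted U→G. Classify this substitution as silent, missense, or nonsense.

Position 4 falls in codon 2: UGU → Cys.
After the substitution the codon is GGU → Gly.
Cys ≠ Gly, so this is a missense mutation.

missense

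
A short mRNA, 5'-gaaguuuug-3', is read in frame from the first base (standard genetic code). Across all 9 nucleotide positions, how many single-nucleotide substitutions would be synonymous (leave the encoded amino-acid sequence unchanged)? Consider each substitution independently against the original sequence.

Codon 1 (GAA, Glu): 1 synonymous substitution.
Codon 2 (GUU, Val): 3 synonymous substitutions.
Codon 3 (UUG, Leu): 2 synonymous substitutions.
Total: 1 + 3 + 2 = 6.

6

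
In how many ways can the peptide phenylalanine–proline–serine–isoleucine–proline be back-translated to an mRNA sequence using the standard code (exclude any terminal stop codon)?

576

Phe: 2 codons.
Pro: 4 codons.
Ser: 6 codons.
Ile: 3 codons.
Pro: 4 codons.
2 × 4 × 6 × 3 × 4 = 576.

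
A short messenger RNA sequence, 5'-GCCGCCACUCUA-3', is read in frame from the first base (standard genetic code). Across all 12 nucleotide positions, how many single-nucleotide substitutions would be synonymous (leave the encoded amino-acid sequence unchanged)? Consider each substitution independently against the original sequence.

Codon 1 (GCC, Ala): 3 synonymous substitutions.
Codon 2 (GCC, Ala): 3 synonymous substitutions.
Codon 3 (ACU, Thr): 3 synonymous substitutions.
Codon 4 (CUA, Leu): 4 synonymous substitutions.
Total: 3 + 3 + 3 + 4 = 13.

13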